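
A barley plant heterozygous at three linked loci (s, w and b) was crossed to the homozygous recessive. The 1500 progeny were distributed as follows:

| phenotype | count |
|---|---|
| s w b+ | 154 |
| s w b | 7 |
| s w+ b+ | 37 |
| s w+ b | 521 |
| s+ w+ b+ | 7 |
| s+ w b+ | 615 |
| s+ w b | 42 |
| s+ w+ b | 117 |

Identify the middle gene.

The two most frequent reciprocal classes, s+ w b+ and s w+ b, are the parental types, so the F1 was s+ w b+ / s w+ b.
The two rarest classes, s+ w+ b+ and s w b, are the double crossovers. Comparing them with the parentals, only the w allele has switched, so w is the middle locus and the order is b – w – s.

w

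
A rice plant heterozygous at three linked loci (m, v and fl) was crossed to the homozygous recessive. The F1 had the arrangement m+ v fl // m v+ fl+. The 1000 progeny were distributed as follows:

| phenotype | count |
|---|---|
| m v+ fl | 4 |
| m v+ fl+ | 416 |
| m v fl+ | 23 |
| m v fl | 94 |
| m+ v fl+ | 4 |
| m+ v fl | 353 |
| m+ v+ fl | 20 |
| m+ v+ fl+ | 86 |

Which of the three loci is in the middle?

fl

The two rarest classes, m+ v fl+ and m v+ fl, are the double crossovers. Comparing them with the parentals, only the fl allele has switched, so fl is the middle locus and the order is m – fl – v.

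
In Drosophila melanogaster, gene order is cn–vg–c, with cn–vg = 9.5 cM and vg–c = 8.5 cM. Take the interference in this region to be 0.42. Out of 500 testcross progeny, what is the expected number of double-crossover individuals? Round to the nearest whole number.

Map distances give recombination frequencies of 0.095 and 0.085 for the two intervals.
With interference 0.42 (so coincidence = 0.58), expected double-crossover frequency = 0.095 × 0.085 × 0.58 = 0.00468.
Expected number = 0.00468 × 500 = 2.34 ≈ 2.

2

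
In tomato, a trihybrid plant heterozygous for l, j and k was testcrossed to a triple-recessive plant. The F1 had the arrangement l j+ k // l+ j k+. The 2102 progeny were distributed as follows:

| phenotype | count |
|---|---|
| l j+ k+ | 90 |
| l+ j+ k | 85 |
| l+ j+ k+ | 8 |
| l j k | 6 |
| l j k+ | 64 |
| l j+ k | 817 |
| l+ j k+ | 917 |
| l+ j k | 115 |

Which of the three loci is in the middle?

j

The two rarest classes, l j k and l+ j+ k+, are the double crossovers. Comparing them with the parentals, only the j allele has switched, so j is the middle locus and the order is k – j – l.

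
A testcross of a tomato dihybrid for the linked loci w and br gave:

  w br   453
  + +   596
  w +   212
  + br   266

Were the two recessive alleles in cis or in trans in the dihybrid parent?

cis

The two most frequent classes are + + (596) and w br (453); these are the parental (non-recombinant) types.
So the F1 carried + + on one chromosome and w br on the other — the recessive alleles are on the same chromosome (cis / coupling).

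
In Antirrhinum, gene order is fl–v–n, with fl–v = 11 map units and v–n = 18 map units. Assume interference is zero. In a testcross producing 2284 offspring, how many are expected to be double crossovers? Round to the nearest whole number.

Map distances give recombination frequencies of 0.110 and 0.180 for the two intervals.
With no interference, expected double-crossover frequency = 0.110 × 0.180 = 0.01980.
Expected number = 0.01980 × 2284 = 45.22 ≈ 45.

45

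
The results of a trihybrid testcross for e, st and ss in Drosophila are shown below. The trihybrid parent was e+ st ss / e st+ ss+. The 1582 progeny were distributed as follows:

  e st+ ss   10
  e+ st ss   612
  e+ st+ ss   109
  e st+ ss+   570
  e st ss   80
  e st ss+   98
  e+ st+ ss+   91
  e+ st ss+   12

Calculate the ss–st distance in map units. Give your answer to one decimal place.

The two rarest classes, e+ st ss+ and e st+ ss, are the double crossovers. Comparing them with the parentals, only the ss allele has switched, so ss is the middle locus and the order is st – ss – e.
Crossovers in the st–ss interval produce the single-crossover classes e+ st+ ss and e st ss+ (109 + 98 = 207) plus the double crossovers (22).
RF(st–ss) = (207 + 22) / 1582 = 229/1582 = 0.1448 → 14.5 map units.

14.5 map units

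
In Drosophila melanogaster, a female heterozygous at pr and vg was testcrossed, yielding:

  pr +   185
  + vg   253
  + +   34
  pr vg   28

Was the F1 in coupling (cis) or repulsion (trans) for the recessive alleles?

trans

The two most frequent classes are + vg (253) and pr + (185); these are the parental (non-recombinant) types.
So the F1 carried + vg on one chromosome and pr + on the other — the recessive alleles are on opposite chromosomes (trans / repulsion).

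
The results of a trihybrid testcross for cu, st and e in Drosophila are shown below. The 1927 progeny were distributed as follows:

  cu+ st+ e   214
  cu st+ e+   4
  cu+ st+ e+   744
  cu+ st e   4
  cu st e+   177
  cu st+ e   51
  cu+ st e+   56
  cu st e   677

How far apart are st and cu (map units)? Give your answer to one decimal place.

6.0 map units

The two most frequent reciprocal classes, cu st e and cu+ st+ e+, are the parental types, so the F1 was cu st e / cu+ st+ e+.
The two rarest classes, cu+ st e and cu st+ e+, are the double crossovers. Comparing them with the parentals, only the cu allele has switched, so cu is the middle locus and the order is e – cu – st.
Crossovers in the cu–st interval produce the single-crossover classes cu st+ e and cu+ st e+ (51 + 56 = 107) plus the double crossovers (8).
RF(cu–st) = (107 + 8) / 1927 = 115/1927 = 0.0597 → 6.0 map units.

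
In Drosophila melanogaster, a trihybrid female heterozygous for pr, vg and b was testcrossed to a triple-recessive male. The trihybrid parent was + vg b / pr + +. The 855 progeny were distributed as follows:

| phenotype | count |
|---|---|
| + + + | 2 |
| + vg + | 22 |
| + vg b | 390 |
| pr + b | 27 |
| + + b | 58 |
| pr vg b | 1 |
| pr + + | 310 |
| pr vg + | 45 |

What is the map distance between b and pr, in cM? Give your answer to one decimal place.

6.1 cM

The two rarest classes, pr vg b and + + +, are the double crossovers. Comparing them with the parentals, only the pr allele has switched, so pr is the middle locus and the order is vg – pr – b.
Crossovers in the pr–b interval produce the single-crossover classes + vg + and pr + b (22 + 27 = 49) plus the double crossovers (3).
RF(pr–b) = (49 + 3) / 855 = 52/855 = 0.0608 → 6.1 cM.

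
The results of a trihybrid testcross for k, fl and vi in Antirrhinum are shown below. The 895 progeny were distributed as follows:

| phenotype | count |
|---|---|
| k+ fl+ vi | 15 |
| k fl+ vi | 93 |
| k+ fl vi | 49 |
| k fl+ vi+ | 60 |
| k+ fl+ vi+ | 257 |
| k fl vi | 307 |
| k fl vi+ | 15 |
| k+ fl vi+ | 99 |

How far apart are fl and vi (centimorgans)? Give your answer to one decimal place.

24.8 centimorgans

The two most frequent reciprocal classes, k+ fl+ vi+ and k fl vi, are the parental types, so the F1 was k+ fl+ vi+ / k fl vi.
The two rarest classes, k+ fl+ vi and k fl vi+, are the double crossovers. Comparing them with the parentals, only the vi allele has switched, so vi is the middle locus and the order is k – vi – fl.
Crossovers in the vi–fl interval produce the single-crossover classes k+ fl vi+ and k fl+ vi (99 + 93 = 192) plus the double crossovers (30).
RF(vi–fl) = (192 + 30) / 895 = 222/895 = 0.2480 → 24.8 centimorgans.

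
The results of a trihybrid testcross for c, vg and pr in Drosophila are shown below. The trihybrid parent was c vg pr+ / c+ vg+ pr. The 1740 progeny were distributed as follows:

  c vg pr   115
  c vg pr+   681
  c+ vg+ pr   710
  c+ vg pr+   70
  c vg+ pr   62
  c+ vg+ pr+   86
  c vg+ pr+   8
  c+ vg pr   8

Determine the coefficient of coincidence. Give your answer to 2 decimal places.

The two rarest classes, c vg+ pr+ and c+ vg pr, are the double crossovers. Comparing them with the parentals, only the vg allele has switched, so vg is the middle locus and the order is c – vg – pr.
c–vg: (132 + 16)/1740 = 0.0851; vg–pr: (201 + 16)/1740 = 0.1247.
Expected DCO frequency = 0.0851 × 0.1247 ≈ 0.01061; observed = 16/1740 ≈ 0.00920.
Coefficient of coincidence = 0.00920/0.01061 ≈ 0.87.

0.87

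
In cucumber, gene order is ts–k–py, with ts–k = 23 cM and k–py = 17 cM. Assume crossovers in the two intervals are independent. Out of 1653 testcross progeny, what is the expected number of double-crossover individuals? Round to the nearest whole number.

65

Map distances give recombination frequencies of 0.230 and 0.170 for the two intervals.
With no interference, expected double-crossover frequency = 0.230 × 0.170 = 0.03910.
Expected number = 0.03910 × 1653 = 64.63 ≈ 65.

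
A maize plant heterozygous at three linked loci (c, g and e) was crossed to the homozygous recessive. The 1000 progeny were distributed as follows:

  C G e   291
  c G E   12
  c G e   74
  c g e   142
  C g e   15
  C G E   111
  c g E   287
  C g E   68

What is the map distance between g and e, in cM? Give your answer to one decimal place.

The two most frequent reciprocal classes, c g E and C G e, are the parental types, so the F1 was c g E / C G e.
The two rarest classes, c G E and C g e, are the double crossovers. Comparing them with the parentals, only the g allele has switched, so g is the middle locus and the order is c – g – e.
Crossovers in the g–e interval produce the single-crossover classes c g e and C G E (142 + 111 = 253) plus the double crossovers (27).
RF(g–e) = (253 + 27) / 1000 = 280/1000 = 0.2800 → 28.0 cM.

28.0 cM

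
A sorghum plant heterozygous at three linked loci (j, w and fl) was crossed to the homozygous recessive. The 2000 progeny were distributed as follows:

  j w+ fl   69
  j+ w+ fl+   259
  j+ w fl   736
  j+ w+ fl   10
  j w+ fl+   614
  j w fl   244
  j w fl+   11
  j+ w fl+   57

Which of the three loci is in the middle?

w

The two most frequent reciprocal classes, j w+ fl+ and j+ w fl, are the parental types, so the F1 was j w+ fl+ / j+ w fl.
The two rarest classes, j w fl+ and j+ w+ fl, are the double crossovers. Comparing them with the parentals, only the w allele has switched, so w is the middle locus and the order is fl – w – j.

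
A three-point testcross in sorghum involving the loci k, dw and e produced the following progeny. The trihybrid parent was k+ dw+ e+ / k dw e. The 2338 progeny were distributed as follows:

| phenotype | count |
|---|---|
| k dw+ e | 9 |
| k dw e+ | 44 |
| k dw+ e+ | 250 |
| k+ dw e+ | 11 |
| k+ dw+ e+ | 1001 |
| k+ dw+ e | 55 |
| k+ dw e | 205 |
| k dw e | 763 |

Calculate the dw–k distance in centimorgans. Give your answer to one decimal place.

20.3 centimorgans

The two rarest classes, k+ dw e+ and k dw+ e, are the double crossovers. Comparing them with the parentals, only the dw allele has switched, so dw is the middle locus and the order is e – dw – k.
Crossovers in the dw–k interval produce the single-crossover classes k dw+ e+ and k+ dw e (250 + 205 = 455) plus the double crossovers (20).
RF(dw–k) = (455 + 20) / 2338 = 475/2338 = 0.2032 → 20.3 centimorgans.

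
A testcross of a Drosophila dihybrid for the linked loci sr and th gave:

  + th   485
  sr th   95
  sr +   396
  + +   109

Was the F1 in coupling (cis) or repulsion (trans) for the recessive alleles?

The two most frequent classes are + th (485) and sr + (396); these are the parental (non-recombinant) types.
So the F1 carried + th on one chromosome and sr + on the other — the recessive alleles are on opposite chromosomes (trans / repulsion).

trans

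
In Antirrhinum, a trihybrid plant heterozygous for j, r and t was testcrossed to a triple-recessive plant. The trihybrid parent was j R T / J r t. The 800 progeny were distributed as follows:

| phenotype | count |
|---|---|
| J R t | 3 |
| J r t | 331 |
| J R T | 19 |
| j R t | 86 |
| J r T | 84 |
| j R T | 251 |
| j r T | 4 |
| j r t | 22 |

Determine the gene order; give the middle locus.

r

The two rarest classes, j r T and J R t, are the double crossovers. Comparing them with the parentals, only the r allele has switched, so r is the middle locus and the order is t – r – j.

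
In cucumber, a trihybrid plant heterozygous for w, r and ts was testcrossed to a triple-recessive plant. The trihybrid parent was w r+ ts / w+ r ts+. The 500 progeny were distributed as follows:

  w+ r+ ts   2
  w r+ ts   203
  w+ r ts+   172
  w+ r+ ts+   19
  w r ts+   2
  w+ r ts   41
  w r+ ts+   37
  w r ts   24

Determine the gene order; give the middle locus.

The two rarest classes, w+ r+ ts and w r ts+, are the double crossovers. Comparing them with the parentals, only the w allele has switched, so w is the middle locus and the order is ts – w – r.

w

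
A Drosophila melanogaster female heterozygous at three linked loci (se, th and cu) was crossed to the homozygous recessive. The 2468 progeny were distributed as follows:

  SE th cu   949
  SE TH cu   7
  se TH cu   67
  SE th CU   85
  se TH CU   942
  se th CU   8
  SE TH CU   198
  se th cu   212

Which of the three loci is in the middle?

th

The two most frequent reciprocal classes, se TH CU and SE th cu, are the parental types, so the F1 was se TH CU / SE th cu.
The two rarest classes, se th CU and SE TH cu, are the double crossovers. Comparing them with the parentals, only the th allele has switched, so th is the middle locus and the order is cu – th – se.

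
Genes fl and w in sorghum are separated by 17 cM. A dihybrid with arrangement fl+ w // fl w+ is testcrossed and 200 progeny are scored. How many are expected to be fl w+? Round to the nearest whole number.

A map distance of 17 cM corresponds to a recombination frequency of 0.170.
The F1 is fl+ w / fl w+, so fl w+ is a parental gamete class with expected frequency (1 − r)/2 = 0.830/2 = 0.4150.
Expected number = 0.4150 × 200 = 83.00 ≈ 83.

83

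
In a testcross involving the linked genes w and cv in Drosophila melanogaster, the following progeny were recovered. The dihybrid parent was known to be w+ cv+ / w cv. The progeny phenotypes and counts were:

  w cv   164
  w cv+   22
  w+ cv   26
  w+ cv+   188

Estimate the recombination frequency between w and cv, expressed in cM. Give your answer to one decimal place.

The recombinant classes are w+ cv and w cv+: 26 + 22 = 48.
Recombination frequency = 48/400 = 0.1200 ≈ 12.0%, i.e. 12.0 cM.

12.0 cM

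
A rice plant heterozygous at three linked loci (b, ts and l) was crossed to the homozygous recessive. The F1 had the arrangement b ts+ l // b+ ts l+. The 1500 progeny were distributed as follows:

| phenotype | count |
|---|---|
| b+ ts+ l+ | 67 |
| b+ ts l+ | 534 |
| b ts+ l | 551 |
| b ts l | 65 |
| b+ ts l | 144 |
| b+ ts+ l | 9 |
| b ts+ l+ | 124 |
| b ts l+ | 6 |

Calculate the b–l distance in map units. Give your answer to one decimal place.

18.9 map units

The two rarest classes, b+ ts+ l and b ts l+, are the double crossovers. Comparing them with the parentals, only the b allele has switched, so b is the middle locus and the order is l – b – ts.
Crossovers in the l–b interval produce the single-crossover classes b ts+ l+ and b+ ts l (124 + 144 = 268) plus the double crossovers (15).
RF(l–b) = (268 + 15) / 1500 = 283/1500 = 0.1887 → 18.9 map units.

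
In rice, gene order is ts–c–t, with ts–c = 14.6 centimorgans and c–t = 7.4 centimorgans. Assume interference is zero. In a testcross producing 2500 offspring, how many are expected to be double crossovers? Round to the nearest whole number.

Map distances give recombination frequencies of 0.146 and 0.074 for the two intervals.
With no interference, expected double-crossover frequency = 0.146 × 0.074 = 0.01080.
Expected number = 0.01080 × 2500 = 27.01 ≈ 27.

27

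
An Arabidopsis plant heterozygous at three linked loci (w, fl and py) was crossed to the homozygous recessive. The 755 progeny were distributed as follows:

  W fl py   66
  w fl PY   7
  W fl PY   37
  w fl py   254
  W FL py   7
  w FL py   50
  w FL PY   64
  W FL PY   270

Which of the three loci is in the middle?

py

The two most frequent reciprocal classes, w fl py and W FL PY, are the parental types, so the F1 was w fl py / W FL PY.
The two rarest classes, w fl PY and W FL py, are the double crossovers. Comparing them with the parentals, only the py allele has switched, so py is the middle locus and the order is fl – py – w.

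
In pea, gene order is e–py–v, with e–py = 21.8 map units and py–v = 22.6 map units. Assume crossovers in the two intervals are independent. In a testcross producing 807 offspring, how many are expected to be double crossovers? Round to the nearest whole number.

Map distances give recombination frequencies of 0.218 and 0.226 for the two intervals.
With no interference, expected double-crossover frequency = 0.218 × 0.226 = 0.04927.
Expected number = 0.04927 × 807 = 39.76 ≈ 40.

40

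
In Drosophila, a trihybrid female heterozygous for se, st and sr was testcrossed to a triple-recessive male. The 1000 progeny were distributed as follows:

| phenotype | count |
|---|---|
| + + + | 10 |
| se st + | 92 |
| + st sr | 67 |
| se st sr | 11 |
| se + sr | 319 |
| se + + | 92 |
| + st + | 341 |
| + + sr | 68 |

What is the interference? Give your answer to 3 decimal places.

The two most frequent reciprocal classes, + st + and se + sr, are the parental types, so the F1 was + st + / se + sr.
The two rarest classes, + + + and se st sr, are the double crossovers. Comparing them with the parentals, only the st allele has switched, so st is the middle locus and the order is sr – st – se.
sr–st: (159 + 21)/1000 = 0.1800; st–se: (160 + 21)/1000 = 0.1810.
Expected DCO frequency = 0.1800 × 0.1810 ≈ 0.03258; observed = 21/1000 ≈ 0.02100.
Coefficient of coincidence = 0.02100/0.03258 ≈ 0.645; interference = 1 − 0.645 = 0.355.

0.355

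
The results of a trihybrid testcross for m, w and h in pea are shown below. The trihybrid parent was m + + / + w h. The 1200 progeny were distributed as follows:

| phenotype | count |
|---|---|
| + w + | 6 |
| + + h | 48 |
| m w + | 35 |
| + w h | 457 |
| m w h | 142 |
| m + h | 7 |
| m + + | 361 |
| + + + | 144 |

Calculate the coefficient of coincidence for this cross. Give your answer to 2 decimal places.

The two rarest classes, m + h and + w +, are the double crossovers. Comparing them with the parentals, only the h allele has switched, so h is the middle locus and the order is w – h – m.
w–h: (83 + 13)/1200 = 0.0800; h–m: (286 + 13)/1200 = 0.2492.
Expected DCO frequency = 0.0800 × 0.2492 ≈ 0.01994; observed = 13/1200 ≈ 0.01083.
Coefficient of coincidence = 0.01083/0.01994 ≈ 0.54.

0.54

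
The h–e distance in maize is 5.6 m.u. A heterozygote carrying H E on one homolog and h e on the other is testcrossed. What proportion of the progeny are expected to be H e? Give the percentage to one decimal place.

A map distance of 5.6 m.u. corresponds to a recombination frequency of 0.056.
The F1 is H E / h e, so H e is a recombinant gamete class with expected frequency r/2 = 0.056/2 = 0.0280.
That is 0.0280 = 2.8% of the progeny.

2.8%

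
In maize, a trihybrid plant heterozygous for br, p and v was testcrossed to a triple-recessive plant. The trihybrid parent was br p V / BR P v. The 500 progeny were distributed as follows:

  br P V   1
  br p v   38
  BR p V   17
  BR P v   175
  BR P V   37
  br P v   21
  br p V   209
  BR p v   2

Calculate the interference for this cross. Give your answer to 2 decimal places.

The two rarest classes, br P V and BR p v, are the double crossovers. Comparing them with the parentals, only the p allele has switched, so p is the middle locus and the order is v – p – br.
v–p: (75 + 3)/500 = 0.1560; p–br: (38 + 3)/500 = 0.0820.
Expected DCO frequency = 0.1560 × 0.0820 ≈ 0.01279; observed = 3/500 ≈ 0.00600.
Coefficient of coincidence = 0.00600/0.01279 ≈ 0.47; interference = 1 − 0.47 = 0.53.

0.53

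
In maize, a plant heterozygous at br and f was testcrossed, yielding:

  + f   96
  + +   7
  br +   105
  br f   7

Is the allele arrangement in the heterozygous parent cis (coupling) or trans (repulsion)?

The two most frequent classes are + f (96) and br + (105); these are the parental (non-recombinant) types.
So the F1 carried + f on one chromosome and br + on the other — the recessive alleles are on opposite chromosomes (trans / repulsion).

trans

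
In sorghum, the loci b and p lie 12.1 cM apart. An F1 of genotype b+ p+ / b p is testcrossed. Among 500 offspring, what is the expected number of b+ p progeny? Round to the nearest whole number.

A map distance of 12.1 cM corresponds to a recombination frequency of 0.121.
The F1 is b+ p+ / b p, so b+ p is a recombinant gamete class with expected frequency r/2 = 0.121/2 = 0.0605.
Expected number = 0.0605 × 500 = 30.25 ≈ 30.

30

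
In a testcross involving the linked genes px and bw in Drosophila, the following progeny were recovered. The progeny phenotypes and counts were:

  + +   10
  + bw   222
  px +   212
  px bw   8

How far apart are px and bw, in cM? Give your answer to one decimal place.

4.0 cM

The two most frequent classes, + bw (222) and px + (212), are the parental types, so the F1 was + bw / px +.
The recombinant classes are + + and px bw: 10 + 8 = 18.
Recombination frequency = 18/452 = 0.0398 ≈ 4.0%, i.e. 4.0 cM.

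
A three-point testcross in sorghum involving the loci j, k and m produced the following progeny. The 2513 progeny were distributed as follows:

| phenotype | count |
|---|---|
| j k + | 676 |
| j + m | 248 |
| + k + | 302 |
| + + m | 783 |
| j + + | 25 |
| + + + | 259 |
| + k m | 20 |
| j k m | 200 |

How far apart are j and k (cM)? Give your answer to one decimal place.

23.7 cM

The two most frequent reciprocal classes, j k + and + + m, are the parental types, so the F1 was j k + / + + m.
The two rarest classes, j + + and + k m, are the double crossovers. Comparing them with the parentals, only the k allele has switched, so k is the middle locus and the order is m – k – j.
Crossovers in the k–j interval produce the single-crossover classes + k + and j + m (302 + 248 = 550) plus the double crossovers (45).
RF(k–j) = (550 + 45) / 2513 = 595/2513 = 0.2368 → 23.7 cM.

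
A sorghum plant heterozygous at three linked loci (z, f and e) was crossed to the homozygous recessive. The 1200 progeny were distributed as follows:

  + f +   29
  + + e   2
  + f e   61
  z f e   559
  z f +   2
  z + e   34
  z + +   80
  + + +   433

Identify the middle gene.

e

The two most frequent reciprocal classes, + + + and z f e, are the parental types, so the F1 was + + + / z f e.
The two rarest classes, + + e and z f +, are the double crossovers. Comparing them with the parentals, only the e allele has switched, so e is the middle locus and the order is z – e – f.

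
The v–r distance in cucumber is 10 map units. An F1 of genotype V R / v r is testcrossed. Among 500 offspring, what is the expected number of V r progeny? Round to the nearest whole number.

A map distance of 10 map units corresponds to a recombination frequency of 0.100.
The F1 is V R / v r, so V r is a recombinant gamete class with expected frequency r/2 = 0.100/2 = 0.0500.
Expected number = 0.0500 × 500 = 25.00 ≈ 25.

25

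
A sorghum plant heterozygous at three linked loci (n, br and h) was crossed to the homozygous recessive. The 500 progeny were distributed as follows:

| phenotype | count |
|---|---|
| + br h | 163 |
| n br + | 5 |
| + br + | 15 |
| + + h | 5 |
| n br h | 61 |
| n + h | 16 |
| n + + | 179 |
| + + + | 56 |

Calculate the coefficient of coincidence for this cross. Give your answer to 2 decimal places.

0.96

The two most frequent reciprocal classes, n + + and + br h, are the parental types, so the F1 was n + + / + br h.
The two rarest classes, n br + and + + h, are the double crossovers. Comparing them with the parentals, only the br allele has switched, so br is the middle locus and the order is h – br – n.
h–br: (31 + 10)/500 = 0.0820; br–n: (117 + 10)/500 = 0.2540.
Expected DCO frequency = 0.0820 × 0.2540 ≈ 0.02083; observed = 10/500 ≈ 0.02000.
Coefficient of coincidence = 0.02000/0.02083 ≈ 0.96.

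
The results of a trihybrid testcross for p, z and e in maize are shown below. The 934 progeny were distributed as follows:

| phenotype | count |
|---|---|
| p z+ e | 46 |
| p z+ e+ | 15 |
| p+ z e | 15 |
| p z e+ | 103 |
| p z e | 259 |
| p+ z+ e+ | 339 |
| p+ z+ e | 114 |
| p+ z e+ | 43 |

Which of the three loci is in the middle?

p

The two most frequent reciprocal classes, p z e and p+ z+ e+, are the parental types, so the F1 was p z e / p+ z+ e+.
The two rarest classes, p+ z e and p z+ e+, are the double crossovers. Comparing them with the parentals, only the p allele has switched, so p is the middle locus and the order is z – p – e.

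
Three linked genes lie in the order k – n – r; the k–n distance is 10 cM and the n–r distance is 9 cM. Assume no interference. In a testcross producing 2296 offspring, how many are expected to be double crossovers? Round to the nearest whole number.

21

Map distances give recombination frequencies of 0.100 and 0.090 for the two intervals.
With no interference, expected double-crossover frequency = 0.100 × 0.090 = 0.00900.
Expected number = 0.00900 × 2296 = 20.66 ≈ 21.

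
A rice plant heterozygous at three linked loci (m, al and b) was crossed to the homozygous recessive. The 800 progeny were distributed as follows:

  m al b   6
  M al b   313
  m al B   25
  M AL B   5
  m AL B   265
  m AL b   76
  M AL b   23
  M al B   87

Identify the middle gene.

The two most frequent reciprocal classes, m AL B and M al b, are the parental types, so the F1 was m AL B / M al b.
The two rarest classes, M AL B and m al b, are the double crossovers. Comparing them with the parentals, only the m allele has switched, so m is the middle locus and the order is al – m – b.

m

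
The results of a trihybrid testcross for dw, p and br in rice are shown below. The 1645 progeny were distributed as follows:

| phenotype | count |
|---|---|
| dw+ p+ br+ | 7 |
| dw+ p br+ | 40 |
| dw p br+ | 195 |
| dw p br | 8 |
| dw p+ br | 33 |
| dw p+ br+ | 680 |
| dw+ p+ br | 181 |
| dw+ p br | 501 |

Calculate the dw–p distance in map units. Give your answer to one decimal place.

The two most frequent reciprocal classes, dw p+ br+ and dw+ p br, are the parental types, so the F1 was dw p+ br+ / dw+ p br.
The two rarest classes, dw+ p+ br+ and dw p br, are the double crossovers. Comparing them with the parentals, only the dw allele has switched, so dw is the middle locus and the order is br – dw – p.
Crossovers in the dw–p interval produce the single-crossover classes dw p br+ and dw+ p+ br (195 + 181 = 376) plus the double crossovers (15).
RF(dw–p) = (376 + 15) / 1645 = 391/1645 = 0.2377 → 23.8 map units.

23.8 map units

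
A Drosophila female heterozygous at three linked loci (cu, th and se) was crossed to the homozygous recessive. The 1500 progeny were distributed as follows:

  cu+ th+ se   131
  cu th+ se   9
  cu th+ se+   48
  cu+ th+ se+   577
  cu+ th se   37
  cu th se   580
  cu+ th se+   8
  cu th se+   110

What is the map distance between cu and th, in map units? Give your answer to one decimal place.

6.8 map units

The two most frequent reciprocal classes, cu th se and cu+ th+ se+, are the parental types, so the F1 was cu th se / cu+ th+ se+.
The two rarest classes, cu th+ se and cu+ th se+, are the double crossovers. Comparing them with the parentals, only the th allele has switched, so th is the middle locus and the order is se – th – cu.
Crossovers in the th–cu interval produce the single-crossover classes cu+ th se and cu th+ se+ (37 + 48 = 85) plus the double crossovers (17).
RF(th–cu) = (85 + 17) / 1500 = 102/1500 = 0.0680 → 6.8 map units.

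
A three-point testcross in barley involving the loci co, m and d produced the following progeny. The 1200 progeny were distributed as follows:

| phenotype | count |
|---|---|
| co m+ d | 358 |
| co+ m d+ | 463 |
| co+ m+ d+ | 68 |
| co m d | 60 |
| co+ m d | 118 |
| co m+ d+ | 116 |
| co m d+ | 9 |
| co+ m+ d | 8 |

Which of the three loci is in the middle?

co

The two most frequent reciprocal classes, co+ m d+ and co m+ d, are the parental types, so the F1 was co+ m d+ / co m+ d.
The two rarest classes, co m d+ and co+ m+ d, are the double crossovers. Comparing them with the parentals, only the co allele has switched, so co is the middle locus and the order is m – co – d.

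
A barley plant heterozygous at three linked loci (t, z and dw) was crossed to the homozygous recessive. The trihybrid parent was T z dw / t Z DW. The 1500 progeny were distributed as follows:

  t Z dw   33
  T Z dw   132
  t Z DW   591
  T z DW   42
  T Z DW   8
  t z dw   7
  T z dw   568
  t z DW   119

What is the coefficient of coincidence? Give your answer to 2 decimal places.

The two rarest classes, t z dw and T Z DW, are the double crossovers. Comparing them with the parentals, only the t allele has switched, so t is the middle locus and the order is dw – t – z.
dw–t: (75 + 15)/1500 = 0.0600; t–z: (251 + 15)/1500 = 0.1773.
Expected DCO frequency = 0.0600 × 0.1773 ≈ 0.01064; observed = 15/1500 ≈ 0.01000.
Coefficient of coincidence = 0.01000/0.01064 ≈ 0.94.

0.94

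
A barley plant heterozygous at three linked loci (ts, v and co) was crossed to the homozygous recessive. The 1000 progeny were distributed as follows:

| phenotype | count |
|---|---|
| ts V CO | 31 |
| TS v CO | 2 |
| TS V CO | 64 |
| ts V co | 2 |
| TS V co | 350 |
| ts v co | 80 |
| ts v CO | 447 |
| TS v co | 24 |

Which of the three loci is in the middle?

The two most frequent reciprocal classes, TS V co and ts v CO, are the parental types, so the F1 was TS V co / ts v CO.
The two rarest classes, ts V co and TS v CO, are the double crossovers. Comparing them with the parentals, only the ts allele has switched, so ts is the middle locus and the order is v – ts – co.

ts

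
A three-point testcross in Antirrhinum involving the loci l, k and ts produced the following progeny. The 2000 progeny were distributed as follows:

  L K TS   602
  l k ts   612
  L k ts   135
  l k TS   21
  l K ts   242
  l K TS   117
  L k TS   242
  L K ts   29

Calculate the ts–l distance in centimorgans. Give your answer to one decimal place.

The two most frequent reciprocal classes, l k ts and L K TS, are the parental types, so the F1 was l k ts / L K TS.
The two rarest classes, l k TS and L K ts, are the double crossovers. Comparing them with the parentals, only the ts allele has switched, so ts is the middle locus and the order is l – ts – k.
Crossovers in the l–ts interval produce the single-crossover classes L k ts and l K TS (135 + 117 = 252) plus the double crossovers (50).
RF(l–ts) = (252 + 50) / 2000 = 302/2000 = 0.1510 → 15.1 centimorgans.

15.1 centimorgans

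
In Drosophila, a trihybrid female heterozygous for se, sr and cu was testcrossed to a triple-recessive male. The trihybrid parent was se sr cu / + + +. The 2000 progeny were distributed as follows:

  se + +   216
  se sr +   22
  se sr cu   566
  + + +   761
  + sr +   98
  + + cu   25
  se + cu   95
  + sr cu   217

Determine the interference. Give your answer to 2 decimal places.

0.18

The two rarest classes, se sr + and + + cu, are the double crossovers. Comparing them with the parentals, only the cu allele has switched, so cu is the middle locus and the order is sr – cu – se.
sr–cu: (193 + 47)/2000 = 0.1200; cu–se: (433 + 47)/2000 = 0.2400.
Expected DCO frequency = 0.1200 × 0.2400 ≈ 0.02880; observed = 47/2000 ≈ 0.02350.
Coefficient of coincidence = 0.02350/0.02880 ≈ 0.82; interference = 1 − 0.82 = 0.18.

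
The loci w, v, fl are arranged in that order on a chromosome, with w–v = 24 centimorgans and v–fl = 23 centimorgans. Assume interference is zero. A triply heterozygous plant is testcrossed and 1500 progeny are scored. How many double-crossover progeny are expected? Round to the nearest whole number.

Map distances give recombination frequencies of 0.240 and 0.230 for the two intervals.
With no interference, expected double-crossover frequency = 0.240 × 0.230 = 0.05520.
Expected number = 0.05520 × 1500 = 82.80 ≈ 83.

83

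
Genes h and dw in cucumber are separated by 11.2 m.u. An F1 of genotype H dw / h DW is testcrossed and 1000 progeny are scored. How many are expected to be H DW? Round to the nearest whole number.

A map distance of 11.2 m.u. corresponds to a recombination frequency of 0.112.
The F1 is H dw / h DW, so H DW is a recombinant gamete class with expected frequency r/2 = 0.112/2 = 0.0560.
Expected number = 0.0560 × 1000 = 56.00 ≈ 56.

56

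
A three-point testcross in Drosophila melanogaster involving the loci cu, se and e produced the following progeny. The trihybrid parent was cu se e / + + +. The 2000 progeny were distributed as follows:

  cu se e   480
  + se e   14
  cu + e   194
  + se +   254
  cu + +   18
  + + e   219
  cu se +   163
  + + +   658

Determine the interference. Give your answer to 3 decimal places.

The two rarest classes, + se e and cu + +, are the double crossovers. Comparing them with the parentals, only the cu allele has switched, so cu is the middle locus and the order is se – cu – e.
se–cu: (448 + 32)/2000 = 0.2400; cu–e: (382 + 32)/2000 = 0.2070.
Expected DCO frequency = 0.2400 × 0.2070 ≈ 0.04968; observed = 32/2000 ≈ 0.01600.
Coefficient of coincidence = 0.01600/0.04968 ≈ 0.322; interference = 1 − 0.322 = 0.678.

0.678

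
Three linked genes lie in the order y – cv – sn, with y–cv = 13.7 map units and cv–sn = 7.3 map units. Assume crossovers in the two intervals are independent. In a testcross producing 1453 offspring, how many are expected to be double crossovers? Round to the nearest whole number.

15

Map distances give recombination frequencies of 0.137 and 0.073 for the two intervals.
With no interference, expected double-crossover frequency = 0.137 × 0.073 = 0.01000.
Expected number = 0.01000 × 1453 = 14.53 ≈ 15.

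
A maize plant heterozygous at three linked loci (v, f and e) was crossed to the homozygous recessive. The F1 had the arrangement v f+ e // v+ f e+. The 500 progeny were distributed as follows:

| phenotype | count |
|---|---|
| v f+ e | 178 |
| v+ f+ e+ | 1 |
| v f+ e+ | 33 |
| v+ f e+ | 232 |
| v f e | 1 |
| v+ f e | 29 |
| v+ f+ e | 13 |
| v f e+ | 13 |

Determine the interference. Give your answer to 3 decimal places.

The two rarest classes, v f e and v+ f+ e+, are the double crossovers. Comparing them with the parentals, only the f allele has switched, so f is the middle locus and the order is v – f – e.
v–f: (26 + 2)/500 = 0.0560; f–e: (62 + 2)/500 = 0.1280.
Expected DCO frequency = 0.0560 × 0.1280 ≈ 0.00717; observed = 2/500 ≈ 0.00400.
Coefficient of coincidence = 0.00400/0.00717 ≈ 0.558; interference = 1 − 0.558 = 0.442.

0.442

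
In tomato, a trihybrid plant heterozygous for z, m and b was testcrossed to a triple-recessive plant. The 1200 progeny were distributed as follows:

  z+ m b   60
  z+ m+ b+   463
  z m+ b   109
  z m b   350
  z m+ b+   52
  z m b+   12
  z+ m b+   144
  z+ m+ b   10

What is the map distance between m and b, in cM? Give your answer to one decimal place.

The two most frequent reciprocal classes, z+ m+ b+ and z m b, are the parental types, so the F1 was z+ m+ b+ / z m b.
The two rarest classes, z+ m+ b and z m b+, are the double crossovers. Comparing them with the parentals, only the b allele has switched, so b is the middle locus and the order is z – b – m.
Crossovers in the b–m interval produce the single-crossover classes z+ m b+ and z m+ b (144 + 109 = 253) plus the double crossovers (22).
RF(b–m) = (253 + 22) / 1200 = 275/1200 = 0.2292 → 22.9 cM.

22.9 cM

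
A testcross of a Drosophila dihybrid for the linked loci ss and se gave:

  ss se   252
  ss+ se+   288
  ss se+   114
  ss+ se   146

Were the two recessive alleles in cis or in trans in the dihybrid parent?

The two most frequent classes are ss+ se+ (288) and ss se (252); these are the parental (non-recombinant) types.
So the F1 carried ss+ se+ on one chromosome and ss se on the other — the recessive alleles are on the same chromosome (cis / coupling).

cis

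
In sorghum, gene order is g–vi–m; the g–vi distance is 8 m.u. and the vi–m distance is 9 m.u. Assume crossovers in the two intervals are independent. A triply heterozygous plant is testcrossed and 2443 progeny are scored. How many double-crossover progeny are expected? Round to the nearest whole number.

18

Map distances give recombination frequencies of 0.080 and 0.090 for the two intervals.
With no interference, expected double-crossover frequency = 0.080 × 0.090 = 0.00720.
Expected number = 0.00720 × 2443 = 17.59 ≈ 18.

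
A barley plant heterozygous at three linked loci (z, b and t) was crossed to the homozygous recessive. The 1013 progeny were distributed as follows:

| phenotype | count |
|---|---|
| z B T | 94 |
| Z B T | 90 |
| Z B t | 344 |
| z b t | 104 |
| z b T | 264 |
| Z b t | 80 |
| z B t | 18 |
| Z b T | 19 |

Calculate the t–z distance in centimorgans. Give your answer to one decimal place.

The two most frequent reciprocal classes, z b T and Z B t, are the parental types, so the F1 was z b T / Z B t.
The two rarest classes, Z b T and z B t, are the double crossovers. Comparing them with the parentals, only the z allele has switched, so z is the middle locus and the order is b – z – t.
Crossovers in the z–t interval produce the single-crossover classes z b t and Z B T (104 + 90 = 194) plus the double crossovers (37).
RF(z–t) = (194 + 37) / 1013 = 231/1013 = 0.2280 → 22.8 centimorgans.

22.8 centimorgans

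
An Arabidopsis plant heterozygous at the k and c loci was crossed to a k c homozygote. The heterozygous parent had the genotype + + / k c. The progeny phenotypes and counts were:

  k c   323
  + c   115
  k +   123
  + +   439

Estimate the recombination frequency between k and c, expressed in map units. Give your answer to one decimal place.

The recombinant classes are + c and k +: 115 + 123 = 238.
Recombination frequency = 238/1000 = 0.2380 ≈ 23.8%, i.e. 23.8 map units.

23.8 map units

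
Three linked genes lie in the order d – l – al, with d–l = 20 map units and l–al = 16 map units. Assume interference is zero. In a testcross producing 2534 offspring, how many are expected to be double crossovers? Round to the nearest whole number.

81

Map distances give recombination frequencies of 0.200 and 0.160 for the two intervals.
With no interference, expected double-crossover frequency = 0.200 × 0.160 = 0.03200.
Expected number = 0.03200 × 2534 = 81.09 ≈ 81.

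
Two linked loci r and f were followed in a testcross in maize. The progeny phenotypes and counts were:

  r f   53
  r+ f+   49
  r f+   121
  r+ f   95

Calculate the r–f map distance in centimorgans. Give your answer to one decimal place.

The two most frequent classes, r+ f (95) and r f+ (121), are the parental types, so the F1 was r+ f / r f+.
The recombinant classes are r+ f+ and r f: 49 + 53 = 102.
Recombination frequency = 102/318 = 0.3208 ≈ 32.1%, i.e. 32.1 centimorgans.

32.1 centimorgans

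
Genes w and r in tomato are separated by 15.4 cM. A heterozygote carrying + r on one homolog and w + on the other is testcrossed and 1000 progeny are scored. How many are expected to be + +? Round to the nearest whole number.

77

A map distance of 15.4 cM corresponds to a recombination frequency of 0.154.
The F1 is + r / w +, so + + is a recombinant gamete class with expected frequency r/2 = 0.154/2 = 0.0770.
Expected number = 0.0770 × 1000 = 77.00 ≈ 77.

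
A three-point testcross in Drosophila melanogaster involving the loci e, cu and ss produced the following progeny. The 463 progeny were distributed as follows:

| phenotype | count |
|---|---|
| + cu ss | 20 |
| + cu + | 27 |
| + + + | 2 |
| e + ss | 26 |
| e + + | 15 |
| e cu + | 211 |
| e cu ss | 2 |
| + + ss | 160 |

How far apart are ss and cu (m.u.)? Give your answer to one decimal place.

8.4 m.u.

The two most frequent reciprocal classes, e cu + and + + ss, are the parental types, so the F1 was e cu + / + + ss.
The two rarest classes, e cu ss and + + +, are the double crossovers. Comparing them with the parentals, only the ss allele has switched, so ss is the middle locus and the order is e – ss – cu.
Crossovers in the ss–cu interval produce the single-crossover classes e + + and + cu ss (15 + 20 = 35) plus the double crossovers (4).
RF(ss–cu) = (35 + 4) / 463 = 39/463 = 0.0842 → 8.4 m.u.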